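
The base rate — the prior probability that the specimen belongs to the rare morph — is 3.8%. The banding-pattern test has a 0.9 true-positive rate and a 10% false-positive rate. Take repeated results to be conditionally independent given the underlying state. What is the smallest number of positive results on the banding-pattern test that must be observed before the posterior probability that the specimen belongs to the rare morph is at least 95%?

Prior odds = 0.038/0.962 = 19/481.
Likelihood ratio of a positive result = 0.9/0.1 = 9.
Target posterior odds = 0.95/0.05 = 19.
Need (19/481) × 9ⁿ ≥ 19, i.e. 9ⁿ ≥ 481.
9² = 81 falls short of 481 but 9³ = 729 reaches it, so n = 3.

3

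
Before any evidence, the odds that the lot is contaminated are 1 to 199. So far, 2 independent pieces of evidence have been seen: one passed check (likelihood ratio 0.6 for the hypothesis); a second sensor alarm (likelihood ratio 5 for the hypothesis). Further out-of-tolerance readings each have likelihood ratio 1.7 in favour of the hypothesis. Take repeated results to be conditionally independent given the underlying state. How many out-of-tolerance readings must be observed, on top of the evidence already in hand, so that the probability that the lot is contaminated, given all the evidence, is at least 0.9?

13

Prior odds = 1/199.
Combined Bayes factor of the evidence already in hand = 0.6 × 5 = 3.
Odds after that evidence = (1/199) × 3 = 3/199.
Target odds = 0.9/0.1 = 9.
Need 1.7ⁿ ≥ 9 ÷ (3/199) = 597.
1.7¹² ≈582.622 falls short of 597 but 1.7¹³ ≈990.458 reaches it, so n = 13.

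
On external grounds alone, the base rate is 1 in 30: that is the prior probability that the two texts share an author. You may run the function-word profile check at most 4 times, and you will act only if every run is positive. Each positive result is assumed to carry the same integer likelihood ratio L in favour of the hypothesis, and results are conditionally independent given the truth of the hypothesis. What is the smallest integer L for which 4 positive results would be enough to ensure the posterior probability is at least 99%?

8

Prior odds = (1/30)/(29/30) = 1/29.
Target odds = 0.99/0.01 = 99.
Need L⁴ ≥ 99 ÷ (1/29) = 2871.
7⁴ = 2401 < 2871 ≤ 4096 = 8⁴, so L = 8.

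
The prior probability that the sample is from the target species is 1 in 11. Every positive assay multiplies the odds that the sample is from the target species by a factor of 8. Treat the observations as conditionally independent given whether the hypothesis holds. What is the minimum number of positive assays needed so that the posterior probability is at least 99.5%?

Prior odds = (1/11)/(10/11) = 0.1.
Likelihood ratio per positive assay = 8.
Target odds: 0.995 ÷ 0.005 = 199.
Require 8ⁿ ≥ 199 ÷ 0.1 = 1990.
8³ = 512 falls short of 1990 but 8⁴ = 4096 reaches it, so n = 4.

4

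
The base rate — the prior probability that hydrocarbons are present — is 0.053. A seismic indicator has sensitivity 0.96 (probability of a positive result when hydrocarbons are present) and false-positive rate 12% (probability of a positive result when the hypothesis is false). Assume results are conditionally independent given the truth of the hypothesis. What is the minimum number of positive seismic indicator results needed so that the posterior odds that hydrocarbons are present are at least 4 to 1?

3

Prior odds: 0.053 ÷ 0.947 = 53/947.
Likelihood ratio of a positive result = 0.96/0.12 = 8.
Target odds = 4.
Require 8ⁿ ≥ 4 ÷ (53/947) = 3788/53.
8² = 64 falls short of 3788/53 but 8³ = 512 reaches it, so n = 3.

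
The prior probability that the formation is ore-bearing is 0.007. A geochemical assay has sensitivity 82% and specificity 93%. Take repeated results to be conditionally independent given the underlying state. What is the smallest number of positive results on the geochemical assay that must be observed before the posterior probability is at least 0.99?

Prior odds = 0.007/0.993 = 7/993.
False-positive rate = 1 − 0.93 = 0.07; likelihood ratio of a positive = 0.82/0.07 = 82/7.
Target odds: 0.99 ÷ 0.01 = 99.
Need (7/993) × (82/7)ⁿ ≥ 99, i.e. (82/7)ⁿ ≥ 98307/7.
(82/7)³ = 551368/343 falls short of 98307/7 but (82/7)⁴ = 45212176/2401 reaches it, so n = 4.

4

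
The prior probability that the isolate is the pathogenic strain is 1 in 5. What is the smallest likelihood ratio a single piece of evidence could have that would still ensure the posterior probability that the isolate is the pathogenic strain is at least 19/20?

Prior odds = 0.2/0.8 = 0.25.
Target odds = 0.95/0.05 = 19.
Required Bayes factor = 19 ÷ 0.25 = 76.

76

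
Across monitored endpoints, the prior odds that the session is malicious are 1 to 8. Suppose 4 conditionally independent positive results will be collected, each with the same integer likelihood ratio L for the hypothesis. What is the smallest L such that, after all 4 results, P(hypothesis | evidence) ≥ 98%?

5

Prior odds = 0.125.
Target odds = 0.98/0.02 = 49.
Need L⁴ ≥ 49 ÷ 0.125 = 392.
4⁴ = 256 < 392 ≤ 625 = 5⁴, so L = 5.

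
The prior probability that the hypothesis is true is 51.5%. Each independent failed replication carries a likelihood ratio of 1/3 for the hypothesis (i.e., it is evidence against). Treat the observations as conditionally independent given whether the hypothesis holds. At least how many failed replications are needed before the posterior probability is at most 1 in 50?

Prior odds: 0.515 ÷ 0.485 = 103/97.
Likelihood ratio per failed replication = 1/3.
Target posterior odds = 0.02/0.98 = 1/49.
Require (1/3)ⁿ ≤ 1/49 ÷ (103/97) = 97/5047.
(1/3)³ = 1/27 is still above 97/5047 but (1/3)⁴ = 1/81 is at or below it, so n = 4.

4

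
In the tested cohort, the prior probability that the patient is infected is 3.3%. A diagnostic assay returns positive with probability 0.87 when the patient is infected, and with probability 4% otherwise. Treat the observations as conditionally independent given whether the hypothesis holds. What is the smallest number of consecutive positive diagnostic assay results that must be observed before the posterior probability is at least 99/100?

3

Prior odds: 0.033 ÷ 0.967 = 33/967.
Likelihood ratio of a positive result = 0.87/0.04 = 21.75.
Target odds: 0.99 ÷ 0.01 = 99.
Need (33/967) × 21.75ⁿ ≥ 99, i.e. 21.75ⁿ ≥ 2901.
21.75² = 473.0625 falls short of 2901 but 21.75³ = 658503/64 reaches it, so n = 3.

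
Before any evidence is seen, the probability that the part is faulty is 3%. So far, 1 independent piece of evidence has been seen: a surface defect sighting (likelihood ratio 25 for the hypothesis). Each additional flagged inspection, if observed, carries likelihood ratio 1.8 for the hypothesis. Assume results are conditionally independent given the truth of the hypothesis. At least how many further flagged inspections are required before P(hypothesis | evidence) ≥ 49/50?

8

Prior odds = 0.03/0.97 = 3/97.
Bayes factor of the evidence already in hand = 25.
Odds after that evidence = (3/97) × 25 = 75/97.
Target odds = 0.98/0.02 = 49.
Need 1.8ⁿ ≥ 49 ÷ (75/97) = 4753/75.
1.8⁷ = 4782969/78125 falls short of 4753/75 but 1.8⁸ = 43046721/390625 reaches it, so n = 8.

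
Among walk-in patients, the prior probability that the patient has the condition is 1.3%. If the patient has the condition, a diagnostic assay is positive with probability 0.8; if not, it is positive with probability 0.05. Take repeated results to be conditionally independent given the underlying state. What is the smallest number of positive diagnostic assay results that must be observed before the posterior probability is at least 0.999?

5

Prior odds: 0.013 ÷ 0.987 = 13/987.
Likelihood ratio of a positive = 0.8/0.05 = 16.
Target odds: 0.999 ÷ 0.001 = 999.
Need (13/987) × 16ⁿ ≥ 999, i.e. 16ⁿ ≥ 986013/13.
16⁴ = 65536 falls short of 986013/13 but 16⁵ = 1048576 reaches it, so n = 5.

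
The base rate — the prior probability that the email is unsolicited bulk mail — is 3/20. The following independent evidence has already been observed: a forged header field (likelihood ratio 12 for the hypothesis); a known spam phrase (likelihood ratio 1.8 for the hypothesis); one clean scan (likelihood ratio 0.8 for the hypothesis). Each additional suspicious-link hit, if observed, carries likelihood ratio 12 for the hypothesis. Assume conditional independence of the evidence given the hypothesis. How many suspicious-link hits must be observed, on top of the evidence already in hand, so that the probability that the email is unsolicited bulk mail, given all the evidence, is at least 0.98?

2

Prior odds = 0.15/0.85 = 3/17.
Combined Bayes factor of the evidence already in hand = 12 × 1.8 × 0.8 = 17.28.
Odds after that evidence = (3/17) × 17.28 = 1296/425.
Target odds = 0.98/0.02 = 49.
Need 12ⁿ ≥ 49 ÷ (1296/425) = 20825/1296.
12¹ = 12 falls short of 20825/1296 but 12² = 144 reaches it, so n = 2.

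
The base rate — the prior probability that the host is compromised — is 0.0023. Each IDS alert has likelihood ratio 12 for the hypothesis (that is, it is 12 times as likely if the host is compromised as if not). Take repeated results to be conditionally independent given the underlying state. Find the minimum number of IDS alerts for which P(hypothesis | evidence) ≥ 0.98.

5

Prior odds: 0.0023 ÷ 0.9977 = 23/9977.
Likelihood ratio per IDS alert = 12.
Target posterior odds = 0.98/0.02 = 49.
Need (23/9977) × 12ⁿ ≥ 49, i.e. 12ⁿ ≥ 488873/23.
12⁴ = 20736 falls short of 488873/23 but 12⁵ = 248832 reaches it, so n = 5.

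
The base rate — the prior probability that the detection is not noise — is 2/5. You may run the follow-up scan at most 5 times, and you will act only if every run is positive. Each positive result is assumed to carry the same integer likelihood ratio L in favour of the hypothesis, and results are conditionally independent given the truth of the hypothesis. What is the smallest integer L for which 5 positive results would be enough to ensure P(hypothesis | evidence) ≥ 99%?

Prior odds = 0.4/0.6 = 2/3.
Target odds = 0.99/0.01 = 99.
Need L⁵ ≥ 99 ÷ (2/3) = 148.5.
2⁵ = 32 < 148.5 ≤ 243 = 3⁵, so L = 3.

3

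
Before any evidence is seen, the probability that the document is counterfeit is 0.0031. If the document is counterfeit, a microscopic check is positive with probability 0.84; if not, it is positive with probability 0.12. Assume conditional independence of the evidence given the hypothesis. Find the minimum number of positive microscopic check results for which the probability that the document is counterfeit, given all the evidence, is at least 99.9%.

Prior odds: 0.0031 ÷ 0.9969 = 31/9969.
Likelihood ratio of a positive = 0.84/0.12 = 7.
Target posterior odds = 0.999/0.001 = 999.
Require 7ⁿ ≥ 999 ÷ (31/9969) = 9959031/31.
7⁶ = 117649 falls short of 9959031/31 but 7⁷ = 823543 reaches it, so n = 7.

7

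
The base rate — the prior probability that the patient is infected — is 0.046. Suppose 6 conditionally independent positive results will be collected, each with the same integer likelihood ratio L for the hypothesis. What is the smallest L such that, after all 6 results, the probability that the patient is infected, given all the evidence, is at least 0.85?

Prior odds = 0.046/0.954 = 23/477.
Target odds = 0.85/0.15 = 17/3.
Need L⁶ ≥ 17/3 ÷ (23/477) = 2703/23.
2⁶ = 64 < 2703/23 ≤ 729 = 3⁶, so L = 3.

3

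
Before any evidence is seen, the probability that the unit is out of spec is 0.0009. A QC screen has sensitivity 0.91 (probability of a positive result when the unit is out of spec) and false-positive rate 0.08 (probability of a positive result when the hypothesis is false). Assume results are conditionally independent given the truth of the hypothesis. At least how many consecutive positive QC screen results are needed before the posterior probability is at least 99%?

Prior odds = 0.0009/0.9991 = 9/9991.
Likelihood ratio of a positive result = 0.91/0.08 = 11.375.
Target odds: 0.99 ÷ 0.01 = 99.
Need (9/9991) × 11.375ⁿ ≥ 99, i.e. 11.375ⁿ ≥ 109901.
11.375⁴ = 68574961/4096 falls short of 109901 but 11.375⁵ ≈190439 reaches it, so n = 5.

5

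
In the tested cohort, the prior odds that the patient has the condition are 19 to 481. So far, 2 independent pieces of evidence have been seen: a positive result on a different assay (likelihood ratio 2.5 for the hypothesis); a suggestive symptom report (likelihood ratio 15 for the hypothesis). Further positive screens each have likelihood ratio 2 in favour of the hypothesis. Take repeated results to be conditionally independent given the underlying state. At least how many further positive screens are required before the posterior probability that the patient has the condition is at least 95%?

4

Prior odds = 19/481.
Combined Bayes factor of the evidence already in hand = 2.5 × 15 = 37.5.
Odds after that evidence = (19/481) × 37.5 = 1425/962.
Target odds = 0.95/0.05 = 19.
Need 2ⁿ ≥ 19 ÷ (1425/962) = 962/75.
2³ = 8 falls short of 962/75 but 2⁴ = 16 reaches it, so n = 4.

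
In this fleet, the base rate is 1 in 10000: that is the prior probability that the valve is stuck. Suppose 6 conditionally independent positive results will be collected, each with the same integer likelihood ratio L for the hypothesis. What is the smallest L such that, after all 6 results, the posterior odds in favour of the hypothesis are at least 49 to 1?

Prior odds = 0.0001/0.9999 = 1/9999.
Target odds = 49.
Need L⁶ ≥ 49 ÷ (1/9999) = 489951.
8⁶ = 262144 < 489951 ≤ 531441 = 9⁶, so L = 9.

9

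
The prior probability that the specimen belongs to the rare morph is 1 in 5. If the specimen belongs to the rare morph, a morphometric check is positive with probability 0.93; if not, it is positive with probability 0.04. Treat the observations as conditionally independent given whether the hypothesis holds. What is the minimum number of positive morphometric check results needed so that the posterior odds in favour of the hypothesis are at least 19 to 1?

2

Prior odds: 0.2 ÷ 0.8 = 0.25.
Likelihood ratio of a positive = 0.93/0.04 = 23.25.
Target odds = 19.
Need 0.25 × 23.25ⁿ ≥ 19, i.e. 23.25ⁿ ≥ 76.
23.25¹ = 23.25 falls short of 76 but 23.25² = 540.5625 reaches it, so n = 2.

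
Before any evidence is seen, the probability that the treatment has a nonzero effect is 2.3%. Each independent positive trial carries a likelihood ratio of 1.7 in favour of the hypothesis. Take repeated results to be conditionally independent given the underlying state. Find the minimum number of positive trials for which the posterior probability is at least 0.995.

18

Prior odds: 0.023 ÷ 0.977 = 23/977.
Likelihood ratio per positive trial = 1.7.
Target odds: 0.995 ÷ 0.005 = 199.
Require 1.7ⁿ ≥ 199 ÷ (23/977) = 194423/23.
1.7¹⁷ ≈8272.4 falls short of 194423/23 but 1.7¹⁸ ≈14063.1 reaches it, so n = 18.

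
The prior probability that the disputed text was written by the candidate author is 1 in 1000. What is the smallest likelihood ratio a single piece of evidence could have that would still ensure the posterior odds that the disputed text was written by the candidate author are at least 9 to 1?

8991

Prior odds = 0.001/0.999 = 1/999.
Target odds = 9.
Required Bayes factor = 9 ÷ (1/999) = 8991.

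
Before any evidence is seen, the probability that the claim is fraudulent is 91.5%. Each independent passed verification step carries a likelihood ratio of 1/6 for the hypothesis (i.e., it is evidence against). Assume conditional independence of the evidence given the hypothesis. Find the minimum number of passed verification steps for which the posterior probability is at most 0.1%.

Prior odds: 0.915 ÷ 0.085 = 183/17.
Likelihood ratio per passed verification step = 1/6.
Target posterior odds = 0.001/0.999 = 1/999.
Need (183/17) × (1/6)ⁿ ≤ 1/999, i.e. (1/6)ⁿ ≤ 17/182817.
(1/6)⁵ = 1/7776 is still above 17/182817 but (1/6)⁶ = 1/46656 is at or below it, so n = 6.

6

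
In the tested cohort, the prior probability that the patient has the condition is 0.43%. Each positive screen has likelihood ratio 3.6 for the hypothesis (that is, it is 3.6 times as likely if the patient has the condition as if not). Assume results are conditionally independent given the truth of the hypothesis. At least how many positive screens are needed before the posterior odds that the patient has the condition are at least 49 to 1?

Prior odds = 0.0043/0.9957 = 43/9957.
Likelihood ratio per positive screen = 3.6.
Target odds = 49.
Require 3.6ⁿ ≥ 49 ÷ (43/9957) = 487893/43.
3.6⁷ = 612220032/78125 falls short of 487893/43 but 3.6⁸ ≈28211.1 reaches it, so n = 8.

8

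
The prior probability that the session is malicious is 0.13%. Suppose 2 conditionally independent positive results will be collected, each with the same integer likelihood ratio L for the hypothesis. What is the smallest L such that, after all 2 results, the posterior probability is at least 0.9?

84

Prior odds = 0.0013/0.9987 = 13/9987.
Target odds = 0.9/0.1 = 9.
Need L² ≥ 9 ÷ (13/9987) = 89883/13.
83² = 6889 < 89883/13 ≤ 7056 = 84², so L = 84.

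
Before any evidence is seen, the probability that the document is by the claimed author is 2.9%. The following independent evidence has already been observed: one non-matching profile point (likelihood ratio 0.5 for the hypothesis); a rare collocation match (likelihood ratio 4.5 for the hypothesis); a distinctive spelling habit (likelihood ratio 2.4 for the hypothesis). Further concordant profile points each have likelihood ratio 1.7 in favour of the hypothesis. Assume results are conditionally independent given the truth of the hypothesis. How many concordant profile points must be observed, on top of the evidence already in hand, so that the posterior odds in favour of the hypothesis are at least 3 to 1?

6

Prior odds = 0.029/0.971 = 29/971.
Combined Bayes factor of the evidence already in hand = 0.5 × 4.5 × 2.4 = 5.4.
Odds after that evidence = (29/971) × 5.4 = 783/4855.
Target odds = 3.
Need 1.7ⁿ ≥ 3 ÷ (783/4855) = 4855/261.
1.7⁵ = 1419857/100000 falls short of 4855/261 but 1.7⁶ = 24137569/1000000 reaches it, so n = 6.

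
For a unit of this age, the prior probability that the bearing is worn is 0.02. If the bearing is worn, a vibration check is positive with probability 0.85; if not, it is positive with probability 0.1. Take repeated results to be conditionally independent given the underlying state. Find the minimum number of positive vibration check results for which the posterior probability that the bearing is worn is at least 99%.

4

Prior odds = 0.02/0.98 = 1/49.
Likelihood ratio of a positive = 0.85/0.1 = 8.5.
Target posterior odds = 0.99/0.01 = 99.
Require 8.5ⁿ ≥ 99 ÷ (1/49) = 4851.
8.5³ = 614.125 falls short of 4851 but 8.5⁴ = 5220.0625 reaches it, so n = 4.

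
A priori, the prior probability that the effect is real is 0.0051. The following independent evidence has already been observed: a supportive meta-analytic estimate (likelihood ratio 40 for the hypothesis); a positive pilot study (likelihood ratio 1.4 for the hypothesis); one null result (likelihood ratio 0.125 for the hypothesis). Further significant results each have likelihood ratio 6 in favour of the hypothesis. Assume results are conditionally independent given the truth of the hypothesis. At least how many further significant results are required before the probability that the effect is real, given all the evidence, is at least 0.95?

4

Prior odds = 0.0051/0.9949 = 51/9949.
Combined Bayes factor of the evidence already in hand = 40 × 1.4 × 0.125 = 7.
Odds after that evidence = (51/9949) × 7 = 357/9949.
Target odds = 0.95/0.05 = 19.
Need 6ⁿ ≥ 19 ÷ (357/9949) = 189031/357.
6³ = 216 falls short of 189031/357 but 6⁴ = 1296 reaches it, so n = 4.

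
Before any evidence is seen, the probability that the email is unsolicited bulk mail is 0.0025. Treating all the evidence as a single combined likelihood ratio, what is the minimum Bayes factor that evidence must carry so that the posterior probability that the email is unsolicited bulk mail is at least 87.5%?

Prior odds = 0.0025/0.9975 = 1/399.
Target odds = 0.875/0.125 = 7.
Required Bayes factor = 7 ÷ (1/399) = 2793.

2793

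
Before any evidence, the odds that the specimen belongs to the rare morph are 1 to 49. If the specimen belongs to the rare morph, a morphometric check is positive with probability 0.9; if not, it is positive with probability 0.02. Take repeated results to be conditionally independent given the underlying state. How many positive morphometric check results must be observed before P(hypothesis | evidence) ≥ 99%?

3

Prior odds = 1/49.
Likelihood ratio of a positive = 0.9/0.02 = 45.
Target posterior odds = 0.99/0.01 = 99.
Need (1/49) × 45ⁿ ≥ 99, i.e. 45ⁿ ≥ 4851.
45² = 2025 falls short of 4851 but 45³ = 91125 reaches it, so n = 3.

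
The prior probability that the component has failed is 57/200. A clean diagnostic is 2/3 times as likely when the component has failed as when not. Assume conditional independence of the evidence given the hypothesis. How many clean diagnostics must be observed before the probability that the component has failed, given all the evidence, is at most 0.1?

Prior odds = 0.285/0.715 = 57/143.
Likelihood ratio per clean diagnostic = 2/3.
Target odds: 0.1 ÷ 0.9 = 1/9.
Require (2/3)ⁿ ≤ 1/9 ÷ (57/143) = 143/513.
(2/3)³ = 8/27 is still above 143/513 but (2/3)⁴ = 16/81 is at or below it, so n = 4.

4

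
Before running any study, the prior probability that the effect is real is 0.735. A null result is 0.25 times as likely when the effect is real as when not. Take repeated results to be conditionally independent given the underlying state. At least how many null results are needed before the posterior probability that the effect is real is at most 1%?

Prior odds = 0.735/0.265 = 147/53.
Likelihood ratio per null result = 0.25.
Target posterior odds = 0.01/0.99 = 1/99.
Need (147/53) × 0.25ⁿ ≤ 1/99, i.e. 0.25ⁿ ≤ 53/14553.
0.25⁴ = 0.00390625 is still above 53/14553 but 0.25⁵ = 1/1024 is at or below it, so n = 5.

5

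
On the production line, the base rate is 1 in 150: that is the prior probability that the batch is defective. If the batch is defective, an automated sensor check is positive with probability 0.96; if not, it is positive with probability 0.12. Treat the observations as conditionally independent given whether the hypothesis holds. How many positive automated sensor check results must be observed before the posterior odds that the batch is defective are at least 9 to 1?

4

Prior odds: (1/150) ÷ (149/150) = 1/149.
Likelihood ratio of a positive = 0.96/0.12 = 8.
Target odds = 9.
Require 8ⁿ ≥ 9 ÷ (1/149) = 1341.
8³ = 512 falls short of 1341 but 8⁴ = 4096 reaches it, so n = 4.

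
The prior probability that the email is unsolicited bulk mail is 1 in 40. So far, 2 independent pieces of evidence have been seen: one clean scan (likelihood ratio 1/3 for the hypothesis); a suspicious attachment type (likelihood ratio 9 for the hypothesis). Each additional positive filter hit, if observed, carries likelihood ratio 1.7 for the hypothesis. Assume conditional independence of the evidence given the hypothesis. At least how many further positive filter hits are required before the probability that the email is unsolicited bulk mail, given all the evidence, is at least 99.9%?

18

Prior odds = 0.025/0.975 = 1/39.
Combined Bayes factor of the evidence already in hand = (1/3) × 9 = 3.
Odds after that evidence = (1/39) × 3 = 1/13.
Target odds = 0.999/0.001 = 999.
Need 1.7ⁿ ≥ 999 ÷ (1/13) = 12987.
1.7¹⁷ ≈8272.4 falls short of 12987 but 1.7¹⁸ ≈14063.1 reaches it, so n = 18.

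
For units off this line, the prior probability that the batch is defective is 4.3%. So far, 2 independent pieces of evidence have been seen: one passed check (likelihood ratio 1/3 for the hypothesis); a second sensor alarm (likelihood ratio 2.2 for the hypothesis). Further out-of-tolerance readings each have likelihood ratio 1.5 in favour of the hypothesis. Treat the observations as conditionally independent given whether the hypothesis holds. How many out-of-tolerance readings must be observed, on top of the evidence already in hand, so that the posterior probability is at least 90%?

Prior odds = 0.043/0.957 = 43/957.
Combined Bayes factor of the evidence already in hand = (1/3) × 2.2 = 11/15.
Odds after that evidence = (43/957) × 11/15 = 43/1305.
Target odds = 0.9/0.1 = 9.
Need 1.5ⁿ ≥ 9 ÷ (43/1305) = 11745/43.
1.5¹³ = 1594323/8192 falls short of 11745/43 but 1.5¹⁴ = 4782969/16384 reaches it, so n = 14.

14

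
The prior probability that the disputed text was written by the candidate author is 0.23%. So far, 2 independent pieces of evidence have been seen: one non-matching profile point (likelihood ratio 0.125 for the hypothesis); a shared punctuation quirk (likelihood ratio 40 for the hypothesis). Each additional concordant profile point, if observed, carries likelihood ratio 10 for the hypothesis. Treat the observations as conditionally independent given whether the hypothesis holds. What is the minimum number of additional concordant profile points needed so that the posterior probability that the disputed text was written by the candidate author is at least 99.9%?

Prior odds = 0.0023/0.9977 = 23/9977.
Combined Bayes factor of the evidence already in hand = 0.125 × 40 = 5.
Odds after that evidence = (23/9977) × 5 = 115/9977.
Target odds = 0.999/0.001 = 999.
Need 10ⁿ ≥ 999 ÷ (115/9977) = 9967023/115.
10⁴ = 10000 falls short of 9967023/115 but 10⁵ = 100000 reaches it, so n = 5.

5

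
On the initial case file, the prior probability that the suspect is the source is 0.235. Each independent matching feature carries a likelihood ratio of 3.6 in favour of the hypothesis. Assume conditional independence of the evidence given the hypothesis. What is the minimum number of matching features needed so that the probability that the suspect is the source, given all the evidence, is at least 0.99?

Prior odds: 0.235 ÷ 0.765 = 47/153.
Likelihood ratio per matching feature = 3.6.
Target posterior odds = 0.99/0.01 = 99.
Need (47/153) × 3.6ⁿ ≥ 99, i.e. 3.6ⁿ ≥ 15147/47.
3.6⁴ = 167.9616 falls short of 15147/47 but 3.6⁵ = 604.66176 reaches it, so n = 5.

5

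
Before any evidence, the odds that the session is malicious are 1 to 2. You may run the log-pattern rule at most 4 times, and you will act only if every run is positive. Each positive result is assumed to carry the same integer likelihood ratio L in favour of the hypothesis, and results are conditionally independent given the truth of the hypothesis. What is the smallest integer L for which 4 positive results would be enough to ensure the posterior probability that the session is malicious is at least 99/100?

4

Prior odds = 0.5.
Target odds = 0.99/0.01 = 99.
Need L⁴ ≥ 99 ÷ 0.5 = 198.
3⁴ = 81 < 198 ≤ 256 = 4⁴, so L = 4.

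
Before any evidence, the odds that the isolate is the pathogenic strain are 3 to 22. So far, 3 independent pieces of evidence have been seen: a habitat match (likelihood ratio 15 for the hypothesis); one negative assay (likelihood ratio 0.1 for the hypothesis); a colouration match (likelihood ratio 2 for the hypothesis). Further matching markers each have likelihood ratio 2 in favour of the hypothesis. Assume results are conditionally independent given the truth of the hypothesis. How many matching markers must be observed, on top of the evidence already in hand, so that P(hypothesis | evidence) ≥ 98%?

Prior odds = 3/22.
Combined Bayes factor of the evidence already in hand = 15 × 0.1 × 2 = 3.
Odds after that evidence = (3/22) × 3 = 9/22.
Target odds = 0.98/0.02 = 49.
Need 2ⁿ ≥ 49 ÷ (9/22) = 1078/9.
2⁶ = 64 falls short of 1078/9 but 2⁷ = 128 reaches it, so n = 7.

7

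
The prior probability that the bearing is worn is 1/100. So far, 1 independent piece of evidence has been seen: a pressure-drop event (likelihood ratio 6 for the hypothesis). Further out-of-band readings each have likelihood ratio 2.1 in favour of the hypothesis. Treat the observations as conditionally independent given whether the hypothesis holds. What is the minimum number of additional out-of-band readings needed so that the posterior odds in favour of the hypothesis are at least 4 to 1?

6

Prior odds = 0.01/0.99 = 1/99.
Bayes factor of the evidence already in hand = 6.
Odds after that evidence = (1/99) × 6 = 2/33.
Target odds = 4.
Need 2.1ⁿ ≥ 4 ÷ (2/33) = 66.
2.1⁵ = 4084101/100000 falls short of 66 but 2.1⁶ = 85766121/1000000 reaches it, so n = 6.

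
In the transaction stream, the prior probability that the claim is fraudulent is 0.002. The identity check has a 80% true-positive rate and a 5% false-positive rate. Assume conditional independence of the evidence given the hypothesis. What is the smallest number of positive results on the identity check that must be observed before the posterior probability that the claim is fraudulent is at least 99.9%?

Prior odds = 0.002/0.998 = 1/499.
Likelihood ratio of a positive result = 0.8/0.05 = 16.
Target posterior odds = 0.999/0.001 = 999.
Require 16ⁿ ≥ 999 ÷ (1/499) = 498501.
16⁴ = 65536 falls short of 498501 but 16⁵ = 1048576 reaches it, so n = 5.

5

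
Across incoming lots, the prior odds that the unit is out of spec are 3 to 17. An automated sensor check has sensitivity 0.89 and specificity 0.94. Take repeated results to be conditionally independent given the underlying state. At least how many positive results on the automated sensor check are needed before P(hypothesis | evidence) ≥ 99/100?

3

Prior odds = 3/17.
False-positive rate = 1 − 0.94 = 0.06; likelihood ratio of a positive = 0.89/0.06 = 89/6.
Target posterior odds = 0.99/0.01 = 99.
Require (89/6)ⁿ ≥ 99 ÷ (3/17) = 561.
(89/6)² = 7921/36 falls short of 561 but (89/6)³ = 704969/216 reaches it, so n = 3.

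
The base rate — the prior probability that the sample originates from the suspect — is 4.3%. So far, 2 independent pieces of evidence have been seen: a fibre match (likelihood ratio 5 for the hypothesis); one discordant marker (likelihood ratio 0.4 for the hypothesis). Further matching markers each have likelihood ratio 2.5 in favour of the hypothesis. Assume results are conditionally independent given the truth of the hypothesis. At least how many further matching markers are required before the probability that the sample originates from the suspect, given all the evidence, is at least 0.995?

Prior odds = 0.043/0.957 = 43/957.
Combined Bayes factor of the evidence already in hand = 5 × 0.4 = 2.
Odds after that evidence = (43/957) × 2 = 86/957.
Target odds = 0.995/0.005 = 199.
Need 2.5ⁿ ≥ 199 ÷ (86/957) = 190443/86.
2.5⁸ = 390625/256 falls short of 190443/86 but 2.5⁹ = 1953125/512 reaches it, so n = 9.

9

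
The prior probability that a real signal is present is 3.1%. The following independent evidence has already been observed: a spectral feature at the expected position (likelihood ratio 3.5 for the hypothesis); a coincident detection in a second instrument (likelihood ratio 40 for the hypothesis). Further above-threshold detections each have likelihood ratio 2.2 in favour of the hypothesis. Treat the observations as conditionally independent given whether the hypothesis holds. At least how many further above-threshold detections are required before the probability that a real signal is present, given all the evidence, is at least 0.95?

Prior odds = 0.031/0.969 = 31/969.
Combined Bayes factor of the evidence already in hand = 3.5 × 40 = 140.
Odds after that evidence = (31/969) × 140 = 4340/969.
Target odds = 0.95/0.05 = 19.
Need 2.2ⁿ ≥ 19 ÷ (4340/969) = 18411/4340.
2.2¹ = 2.2 falls short of 18411/4340 but 2.2² = 4.84 reaches it, so n = 2.

2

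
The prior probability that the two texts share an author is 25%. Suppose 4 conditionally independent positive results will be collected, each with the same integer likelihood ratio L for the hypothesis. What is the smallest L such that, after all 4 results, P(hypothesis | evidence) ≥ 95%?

Prior odds = 0.25/0.75 = 1/3.
Target odds = 0.95/0.05 = 19.
Need L⁴ ≥ 19 ÷ (1/3) = 57.
2⁴ = 16 < 57 ≤ 81 = 3⁴, so L = 3.

3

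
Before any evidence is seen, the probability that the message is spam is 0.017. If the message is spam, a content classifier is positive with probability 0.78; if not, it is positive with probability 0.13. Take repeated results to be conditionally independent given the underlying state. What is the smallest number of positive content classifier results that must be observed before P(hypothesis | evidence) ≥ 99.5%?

6

Prior odds: 0.017 ÷ 0.983 = 17/983.
Likelihood ratio of a positive = 0.78/0.13 = 6.
Target odds: 0.995 ÷ 0.005 = 199.
Require 6ⁿ ≥ 199 ÷ (17/983) = 195617/17.
6⁵ = 7776 falls short of 195617/17 but 6⁶ = 46656 reaches it, so n = 6.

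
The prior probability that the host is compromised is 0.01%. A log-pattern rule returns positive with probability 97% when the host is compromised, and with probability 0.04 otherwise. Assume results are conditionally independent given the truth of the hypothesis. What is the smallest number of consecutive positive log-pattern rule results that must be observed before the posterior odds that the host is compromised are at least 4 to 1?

4

Prior odds: 0.0001 ÷ 0.9999 = 1/9999.
Likelihood ratio of a positive result = 0.97/0.04 = 24.25.
Target odds = 4.
Require 24.25ⁿ ≥ 4 ÷ (1/9999) = 39996.
24.25³ = 912673/64 falls short of 39996 but 24.25⁴ = 88529281/256 reaches it, so n = 4.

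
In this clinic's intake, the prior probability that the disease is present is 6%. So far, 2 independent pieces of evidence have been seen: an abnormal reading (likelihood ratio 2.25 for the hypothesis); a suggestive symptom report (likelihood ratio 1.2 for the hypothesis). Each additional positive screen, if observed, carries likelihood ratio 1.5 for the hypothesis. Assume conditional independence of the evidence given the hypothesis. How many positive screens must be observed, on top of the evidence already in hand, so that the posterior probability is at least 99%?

Prior odds = 0.06/0.94 = 3/47.
Combined Bayes factor of the evidence already in hand = 2.25 × 1.2 = 2.7.
Odds after that evidence = (3/47) × 2.7 = 81/470.
Target odds = 0.99/0.01 = 99.
Need 1.5ⁿ ≥ 99 ÷ (81/470) = 5170/9.
1.5¹⁵ = 14348907/32768 falls short of 5170/9 but 1.5¹⁶ = 43046721/65536 reaches it, so n = 16.

16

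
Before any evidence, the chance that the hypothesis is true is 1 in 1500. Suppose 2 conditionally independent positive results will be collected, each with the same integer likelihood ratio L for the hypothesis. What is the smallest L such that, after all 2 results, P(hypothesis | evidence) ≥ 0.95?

Prior odds = (1/1500)/(1499/1500) = 1/1499.
Target odds = 0.95/0.05 = 19.
Need L² ≥ 19 ÷ (1/1499) = 28481.
168² = 28224 < 28481 ≤ 28561 = 169², so L = 169.

169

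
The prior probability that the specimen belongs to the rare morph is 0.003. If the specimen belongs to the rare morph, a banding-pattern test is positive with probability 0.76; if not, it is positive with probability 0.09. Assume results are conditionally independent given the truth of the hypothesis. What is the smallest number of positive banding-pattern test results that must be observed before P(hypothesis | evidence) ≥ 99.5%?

6

Prior odds: 0.003 ÷ 0.997 = 3/997.
Likelihood ratio of a positive = 0.76/0.09 = 76/9.
Target posterior odds = 0.995/0.005 = 199.
Require (76/9)ⁿ ≥ 199 ÷ (3/997) = 198403/3.
(76/9)⁵ ≈42939.3 falls short of 198403/3 but (76/9)⁶ ≈362599 reaches it, so n = 6.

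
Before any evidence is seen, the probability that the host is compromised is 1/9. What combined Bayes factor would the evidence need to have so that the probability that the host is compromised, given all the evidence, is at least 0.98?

392

Prior odds = (1/9)/(8/9) = 0.125.
Target odds = 0.98/0.02 = 49.
Required Bayes factor = 49 ÷ 0.125 = 392.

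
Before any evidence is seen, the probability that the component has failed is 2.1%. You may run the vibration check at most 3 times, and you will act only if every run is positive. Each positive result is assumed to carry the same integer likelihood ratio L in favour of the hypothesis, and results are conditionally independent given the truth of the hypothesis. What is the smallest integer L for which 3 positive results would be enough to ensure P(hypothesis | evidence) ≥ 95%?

Prior odds = 0.021/0.979 = 21/979.
Target odds = 0.95/0.05 = 19.
Need L³ ≥ 19 ÷ (21/979) = 18601/21.
9³ = 729 < 18601/21 ≤ 1000 = 10³, so L = 10.

10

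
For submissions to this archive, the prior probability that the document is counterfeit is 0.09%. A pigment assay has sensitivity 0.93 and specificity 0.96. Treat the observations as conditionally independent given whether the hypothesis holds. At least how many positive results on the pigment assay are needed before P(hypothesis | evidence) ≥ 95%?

4

Prior odds: 0.0009 ÷ 0.9991 = 9/9991.
False-positive rate = 1 − 0.96 = 0.04; likelihood ratio of a positive = 0.93/0.04 = 23.25.
Target posterior odds = 0.95/0.05 = 19.
Require 23.25ⁿ ≥ 19 ÷ (9/9991) = 189829/9.
23.25³ = 804357/64 falls short of 189829/9 but 23.25⁴ = 74805201/256 reaches it, so n = 4.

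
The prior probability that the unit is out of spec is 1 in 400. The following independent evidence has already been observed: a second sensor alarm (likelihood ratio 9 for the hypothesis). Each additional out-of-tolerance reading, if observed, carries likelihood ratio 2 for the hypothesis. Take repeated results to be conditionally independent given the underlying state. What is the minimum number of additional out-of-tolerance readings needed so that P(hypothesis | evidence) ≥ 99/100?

13

Prior odds = 0.0025/0.9975 = 1/399.
Bayes factor of the evidence already in hand = 9.
Odds after that evidence = (1/399) × 9 = 3/133.
Target odds = 0.99/0.01 = 99.
Need 2ⁿ ≥ 99 ÷ (3/133) = 4389.
2¹² = 4096 falls short of 4389 but 2¹³ = 8192 reaches it, so n = 13.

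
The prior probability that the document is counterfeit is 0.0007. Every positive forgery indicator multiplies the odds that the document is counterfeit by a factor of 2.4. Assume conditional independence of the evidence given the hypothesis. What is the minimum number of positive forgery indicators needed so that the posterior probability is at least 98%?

Prior odds: 0.0007 ÷ 0.9993 = 7/9993.
Likelihood ratio per positive forgery indicator = 2.4.
Target posterior odds = 0.98/0.02 = 49.
Require 2.4ⁿ ≥ 49 ÷ (7/9993) = 69951.
2.4¹² ≈36520.3 falls short of 69951 but 2.4¹³ ≈87648.8 reaches it, so n = 13.

13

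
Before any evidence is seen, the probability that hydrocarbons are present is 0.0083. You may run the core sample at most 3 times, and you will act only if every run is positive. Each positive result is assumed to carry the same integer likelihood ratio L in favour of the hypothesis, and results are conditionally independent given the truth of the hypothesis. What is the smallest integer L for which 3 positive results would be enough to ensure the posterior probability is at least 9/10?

11

Prior odds = 0.0083/0.9917 = 83/9917.
Target odds = 0.9/0.1 = 9.
Need L³ ≥ 9 ÷ (83/9917) = 89253/83.
10³ = 1000 < 89253/83 ≤ 1331 = 11³, so L = 11.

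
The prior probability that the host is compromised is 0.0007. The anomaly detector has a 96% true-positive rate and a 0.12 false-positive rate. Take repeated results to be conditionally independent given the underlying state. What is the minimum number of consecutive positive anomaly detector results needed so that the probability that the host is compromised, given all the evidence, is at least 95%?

Prior odds: 0.0007 ÷ 0.9993 = 7/9993.
Likelihood ratio of a positive result = 0.96/0.12 = 8.
Target odds: 0.95 ÷ 0.05 = 19.
Need (7/9993) × 8ⁿ ≥ 19, i.e. 8ⁿ ≥ 189867/7.
8⁴ = 4096 falls short of 189867/7 but 8⁵ = 32768 reaches it, so n = 5.

5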